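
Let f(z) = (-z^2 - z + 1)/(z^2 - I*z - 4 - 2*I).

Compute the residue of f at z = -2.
Write f(z) = P(z)/Q(z) with P(z) = -z^2 - z + 1 and Q(z) = z^2 - I*z - 4 - 2*I.
The denominator factors as Q(z) = (z - 2 - I)*(z + 2), so z = -2 is a simple zero of Q and P is analytic there; z = -2 is therefore a simple pole and
  Res(f, z₀) = P(z₀)/Q'(z₀).

Q'(z) = 2*z - I, so Q'(-2) = -4 - I.
P(-2) = -1.

Res(f, -2) = (-1)/(-4 - I) = 4/17 - I/17

Final answer: 4/17 - I/17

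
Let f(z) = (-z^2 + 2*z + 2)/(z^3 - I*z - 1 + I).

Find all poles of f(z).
The singularities of f are the zeros of the denominator. Factoring,
  z^3 - I*z - 1 + I = (z + 1 + I)*(z - 1)*(z - I)
so the candidates are z = -1 - I, z = 1, z = I.

Check the numerator P(z) = -z^2 + 2*z + 2 at each one:
  P(-1 - I) = -4*I ≠ 0, so z = -1 - I is a (simple) pole.
  P(1) = 3 ≠ 0, so z = 1 is a (simple) pole.
  P(I) = 3 + 2*I ≠ 0, so z = I is a (simple) pole.

Poles of f: {-1 - I, I, 1}

Final answer: {-1 - I, I, 1}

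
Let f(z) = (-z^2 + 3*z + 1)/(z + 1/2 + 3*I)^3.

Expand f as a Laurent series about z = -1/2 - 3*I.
Put w = z - (-1/2 - 3*I), i.e. z = w - 1/2 - 3*I. The denominator is w^3, so it suffices to rewrite the numerator in powers of w.

P(z) = -z^2 + 3*z + 1
P(w - 1/2 - 3*I) = 33/4 - 12*I + (4 + 6*I)*w - w^2

Dividing each term by w^3:
  f = (33/4 - 12*I)/w^3 + (4 + 6*I)/w^2 - 1/w

Substituting back w = z + 1/2 + 3*I:
  f(z) = (33/4 - 12*I)/(z + 1/2 + 3*I)^3 + (4 + 6*I)/(z + 1/2 + 3*I)^2 - 1/(z + 1/2 + 3*I)

The series is finite because the numerator is a polynomial; the negative powers form the principal part, and the coefficient of 1/(z + 1/2 + 3*I) gives Res(f, -1/2 - 3*I) = -1.

Final answer: (33/4 - 12*I)/(z + 1/2 + 3*I)^3 + (4 + 6*I)/(z + 1/2 + 3*I)^2 - 1/(z + 1/2 + 3*I)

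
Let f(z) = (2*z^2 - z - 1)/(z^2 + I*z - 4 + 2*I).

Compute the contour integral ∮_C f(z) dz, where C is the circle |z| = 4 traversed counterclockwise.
By the residue theorem, ∮_C f(z) dz = 2πi · (sum of the residues of f at the poles inside |z| = 4).

The denominator factors as (z + 2)*(z - 2 + I), so the singularities of f are simple poles at z = -2, z = 2 - I.
  |-2|² = 4 < 16 = 4², so this pole is inside the contour.
  |2 - I|² = 5 < 16 = 4², so this pole is inside the contour.

With P(z) = 2*z^2 - z - 1 and Q(z) = z^2 + I*z - 4 + 2*I, each pole is simple, so Res(f, z₀) = P(z₀)/Q'(z₀) with Q'(z) = 2*z + I.
  Res(f, -2) = P(-2)/Q'(-2) = (9)/(-4 + I) = -36/17 - 9*I/17
  Res(f, 2 - I) = P(2 - I)/Q'(2 - I) = (3 - 7*I)/(4 - I) = 19/17 - 25*I/17

Sum of residues inside C: -1 - 2*I
∮_C f(z) dz = 2πi · (-1 - 2*I) = pi*(4 - 2*I)

Final answer: pi*(4 - 2*I)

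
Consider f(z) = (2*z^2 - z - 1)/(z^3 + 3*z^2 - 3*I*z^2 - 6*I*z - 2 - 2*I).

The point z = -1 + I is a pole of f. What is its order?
Factor the denominator:
  z^3 + 3*z^2 - 3*I*z^2 - 6*I*z - 2 - 2*I = (z + 1 - I)^3

The numerator P(z) = 2*z^2 - z - 1 has P(-1 + I) = -5*I ≠ 0, so no factor of (z + 1 - I) cancels.
Near z = -1 + I we can therefore write f(z) = g(z)/(z + 1 - I)^3 with g analytic at -1 + I and g(-1 + I) ≠ 0 (g is just the numerator).

Hence z = -1 + I is a pole of order 3.

Final answer: 3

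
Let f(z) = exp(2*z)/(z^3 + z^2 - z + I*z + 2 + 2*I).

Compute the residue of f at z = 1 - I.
(1/50 + 7*I/50)*exp(2 - 2*I)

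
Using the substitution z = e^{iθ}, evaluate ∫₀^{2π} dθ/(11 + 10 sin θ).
2*sqrt(21)*pi/21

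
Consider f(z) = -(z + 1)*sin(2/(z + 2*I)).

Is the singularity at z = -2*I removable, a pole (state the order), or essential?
Let u = z + 2*I. Then
  sin(2/u) = Σ_{k≥0} (-1)^k (2)^(2k+1)/((2k+1)!·u^(2k+1)) = 2/u - 4/(3*u^3) + 4/(15*u^5) + ...
which has infinitely many negative powers of u, so sin(2/(z + 2*I)) has an essential singularity at z = -2*I.
The extra factor z + 1 is a nonzero polynomial; if the product had at most a pole at z = -2*I, dividing by that polynomial would leave sin(2/(z + 2*I)) with at most a pole too — contradiction. (Equivalently, the product's Laurent series still has infinitely many negative powers.)
So the singularity is essential.

Final answer: essential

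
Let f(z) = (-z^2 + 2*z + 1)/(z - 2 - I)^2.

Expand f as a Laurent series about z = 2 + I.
(2 - 2*I)/(z - 2 - I)^2 + (-2 - 2*I)/(z - 2 - I) - 1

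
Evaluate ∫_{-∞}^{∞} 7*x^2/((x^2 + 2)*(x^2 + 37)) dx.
pi*(-sqrt(2) + sqrt(37))/5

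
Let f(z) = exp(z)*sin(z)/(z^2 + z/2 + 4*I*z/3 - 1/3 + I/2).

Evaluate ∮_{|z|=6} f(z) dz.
By the residue theorem, ∮_C f(z) dz = 2πi · (sum of the residues of f at the poles inside |z| = 6).

The denominator factors as (z + 1/2 + I/3)*(z + I), so the singularities of f are simple poles at z = -1/2 - I/3, z = -I.
  |-1/2 - I/3|² = 13/36 < 36 = 6², so this pole is inside the contour.
  |-I|² = 1 < 36 = 6², so this pole is inside the contour.

With P(z) = exp(z)*sin(z) and Q(z) = z^2 + z/2 + 4*I*z/3 - 1/3 + I/2, each pole is simple, so Res(f, z₀) = P(z₀)/Q'(z₀) with Q'(z) = 2*z + 1/2 + 4*I/3.
  Res(f, -1/2 - I/3) = P(-1/2 - I/3)/Q'(-1/2 - I/3) = (-exp(-1/2 - I/3)*sin(1/2 + I/3))/(-1/2 + 2*I/3) = (18/25 + 24*I/25)*exp(-1/2 - I/3)*sin(1/2 + I/3)
  Res(f, -I) = P(-I)/Q'(-I) = (-I*exp(-I)*sinh(1))/(1/2 - 2*I/3) = (24/25 - 18*I/25)*exp(-I)*sinh(1)

Sum of residues inside C: (24/25 - 18*I/25)*exp(-I)*sinh(1) + (18/25 + 24*I/25)*exp(-1/2 - I/3)*sin(1/2 + I/3)
∮_C f(z) dz = 2πi · ((24/25 - 18*I/25)*exp(-I)*sinh(1) + (18/25 + 24*I/25)*exp(-1/2 - I/3)*sin(1/2 + I/3)) = pi*(36/25 + 48*I/25)*exp(-I)*sinh(1) + pi*(-48/25 + 36*I/25)*exp(-1/2 - I/3)*sin(1/2 + I/3)

Final answer: pi*(36/25 + 48*I/25)*exp(-I)*sinh(1) + pi*(-48/25 + 36*I/25)*exp(-1/2 - I/3)*sin(1/2 + I/3)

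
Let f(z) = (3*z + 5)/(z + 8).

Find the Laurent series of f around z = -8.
Put w = z - (-8), i.e. z = w - 8. The denominator is w, so it suffices to rewrite the numerator in powers of w.

P(z) = 3*z + 5
P(w - 8) = -19 + 3*w

Dividing each term by w:
  f = -19/w + 3

Substituting back w = z + 8:
  f(z) = -19/(z + 8) + 3

The series is finite because the numerator is a polynomial; the negative powers form the principal part, and the coefficient of 1/(z + 8) gives Res(f, -8) = -19.

Final answer: -19/(z + 8) + 3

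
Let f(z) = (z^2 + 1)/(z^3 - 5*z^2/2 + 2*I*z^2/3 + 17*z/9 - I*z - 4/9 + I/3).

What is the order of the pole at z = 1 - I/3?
Factor the denominator:
  z^3 - 5*z^2/2 + 2*I*z^2/3 + 17*z/9 - I*z - 4/9 + I/3 = (z - 1 + I/3)^2*(z - 1/2)

The numerator P(z) = z^2 + 1 has P(1 - I/3) = 17/9 - 2*I/3 ≠ 0, so no factor of (z - 1 + I/3) cancels.
Near z = 1 - I/3 we can therefore write f(z) = g(z)/(z - 1 + I/3)^2 with g analytic at 1 - I/3 and g(1 - I/3) ≠ 0 (g is the numerator divided by the remaining denominator factors).

Hence z = 1 - I/3 is a pole of order 2.

Final answer: 2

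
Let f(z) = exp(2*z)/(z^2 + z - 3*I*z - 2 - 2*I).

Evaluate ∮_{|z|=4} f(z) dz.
By the residue theorem, ∮_C f(z) dz = 2πi · (sum of the residues of f at the poles inside |z| = 4).

The denominator factors as (z + 1 - I)*(z - 2*I), so the singularities of f are simple poles at z = -1 + I, z = 2*I.
  |-1 + I|² = 2 < 16 = 4², so this pole is inside the contour.
  |2*I|² = 4 < 16 = 4², so this pole is inside the contour.

With P(z) = exp(2*z) and Q(z) = z^2 + z - 3*I*z - 2 - 2*I, each pole is simple, so Res(f, z₀) = P(z₀)/Q'(z₀) with Q'(z) = 2*z + 1 - 3*I.
  Res(f, -1 + I) = P(-1 + I)/Q'(-1 + I) = (exp(-2 + 2*I))/(-1 - I) = (-1/2 + I/2)*exp(-2 + 2*I)
  Res(f, 2*I) = P(2*I)/Q'(2*I) = (exp(4*I))/(1 + I) = (1/2 - I/2)*exp(4*I)

Sum of residues inside C: (-1/2 + I/2)*exp(-2 + 2*I) + (1/2 - I/2)*exp(4*I)
∮_C f(z) dz = 2πi · ((-1/2 + I/2)*exp(-2 + 2*I) + (1/2 - I/2)*exp(4*I)) = pi*(1 + I)*exp(4*I) + pi*(-1 - I)*exp(-2 + 2*I)

Final answer: pi*(1 + I)*exp(4*I) + pi*(-1 - I)*exp(-2 + 2*I)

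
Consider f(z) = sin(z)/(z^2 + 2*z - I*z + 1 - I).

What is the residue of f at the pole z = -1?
Write f(z) = P(z)/Q(z) with P(z) = sin(z) and Q(z) = z^2 + 2*z - I*z + 1 - I.
The denominator factors as Q(z) = (z + 1)*(z + 1 - I), so z = -1 is a simple zero of Q and P is analytic there; z = -1 is therefore a simple pole and
  Res(f, z₀) = P(z₀)/Q'(z₀).

Q'(z) = 2*z + 2 - I, so Q'(-1) = -I.
P(-1) = -sin(1).

Res(f, -1) = (-sin(1))/(-I) = -I*sin(1)

Final answer: -I*sin(1)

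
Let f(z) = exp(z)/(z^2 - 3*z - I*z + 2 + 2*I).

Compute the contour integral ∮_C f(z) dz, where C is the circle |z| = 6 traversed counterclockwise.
pi*(1 - I)*exp(1 + I) + pi*(-1 + I)*exp(2)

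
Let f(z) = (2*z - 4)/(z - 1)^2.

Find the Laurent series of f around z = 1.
-2/(z - 1)^2 + 2/(z - 1)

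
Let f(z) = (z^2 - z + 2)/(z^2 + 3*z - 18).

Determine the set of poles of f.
{-6, 3}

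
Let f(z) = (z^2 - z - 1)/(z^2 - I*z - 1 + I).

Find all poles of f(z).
The singularities of f are the zeros of the denominator. Factoring,
  z^2 - I*z - 1 + I = (z - 1)*(z + 1 - I)
so the candidates are z = 1, z = -1 + I.

Check the numerator P(z) = z^2 - z - 1 at each one:
  P(1) = -1 ≠ 0, so z = 1 is a (simple) pole.
  P(-1 + I) = -3*I ≠ 0, so z = -1 + I is a (simple) pole.

Poles of f: {-1 + I, 1}

Final answer: {-1 + I, 1}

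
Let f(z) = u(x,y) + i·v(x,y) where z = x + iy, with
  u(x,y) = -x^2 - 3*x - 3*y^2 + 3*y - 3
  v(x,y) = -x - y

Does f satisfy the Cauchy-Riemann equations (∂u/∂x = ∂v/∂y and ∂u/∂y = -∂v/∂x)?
∂u/∂x = -2*x - 3
∂v/∂y = -1
∂u/∂y = 3 - 6*y
∂v/∂x = -1
∂u/∂x ≠ ∂v/∂y and ∂u/∂y ≠ -∂v/∂x; the Cauchy-Riemann equations are not satisfied, so f is not analytic.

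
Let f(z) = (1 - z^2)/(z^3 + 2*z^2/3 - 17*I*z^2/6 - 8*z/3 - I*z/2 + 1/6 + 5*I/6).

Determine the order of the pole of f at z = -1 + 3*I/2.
Factor the denominator:
  z^3 + 2*z^2/3 - 17*I*z^2/6 - 8*z/3 - I*z/2 + 1/6 + 5*I/6 = (z + 1 - 3*I/2)*(z - I)*(z - 1/3 - I/3)

The numerator P(z) = 1 - z^2 has P(-1 + 3*I/2) = 9/4 + 3*I ≠ 0, so no factor of (z + 1 - 3*I/2) cancels.
Near z = -1 + 3*I/2 we can therefore write f(z) = g(z)/(z + 1 - 3*I/2) with g analytic at -1 + 3*I/2 and g(-1 + 3*I/2) ≠ 0 (g is the numerator divided by the remaining denominator factors).

Hence z = -1 + 3*I/2 is a pole of order 1.

Final answer: 1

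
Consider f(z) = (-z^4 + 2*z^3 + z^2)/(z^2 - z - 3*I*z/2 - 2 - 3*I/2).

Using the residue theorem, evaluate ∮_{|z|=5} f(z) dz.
By the residue theorem, ∮_C f(z) dz = 2πi · (sum of the residues of f at the poles inside |z| = 5).

The denominator factors as (z + 1)*(z - 2 - 3*I/2), so the singularities of f are simple poles at z = -1, z = 2 + 3*I/2.
  |-1|² = 1 < 25 = 5², so this pole is inside the contour.
  |2 + 3*I/2|² = 25/4 < 25 = 5², so this pole is inside the contour.

With P(z) = -z^4 + 2*z^3 + z^2 and Q(z) = z^2 - z - 3*I*z/2 - 2 - 3*I/2, each pole is simple, so Res(f, z₀) = P(z₀)/Q'(z₀) with Q'(z) = 2*z - 1 - 3*I/2.
  Res(f, -1) = P(-1)/Q'(-1) = (-2)/(-3 - 3*I/2) = 8/15 - 4*I/15
  Res(f, 2 + 3*I/2) = P(2 + 3*I/2)/Q'(2 + 3*I/2) = (379/16 + 57*I/4)/(3 + 3*I/2) = 493/60 + 77*I/120

Sum of residues inside C: 35/4 + 3*I/8
∮_C f(z) dz = 2πi · (35/4 + 3*I/8) = pi*(-3/4 + 35*I/2)

Final answer: pi*(-3/4 + 35*I/2)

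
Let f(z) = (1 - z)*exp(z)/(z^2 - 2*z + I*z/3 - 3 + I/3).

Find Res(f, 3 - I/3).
(-73/145 + 6*I/145)*exp(3 - I/3)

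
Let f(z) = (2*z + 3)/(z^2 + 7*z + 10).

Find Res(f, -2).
-1/3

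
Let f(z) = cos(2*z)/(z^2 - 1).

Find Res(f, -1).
-cos(2)/2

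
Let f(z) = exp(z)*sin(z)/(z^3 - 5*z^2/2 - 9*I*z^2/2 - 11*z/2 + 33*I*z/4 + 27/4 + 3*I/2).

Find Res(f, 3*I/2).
(6/17 + 10*I/17)*exp(3*I/2)*sinh(3/2)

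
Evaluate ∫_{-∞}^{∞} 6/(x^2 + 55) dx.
Let f(z) = 6/(z^2 + 55). The denominator has no real zeros and deg Q - deg P = 2 ≥ 2, so the integral of f over the upper semicircle |z| = R tends to 0 as R → ∞. Closing the contour in the upper half-plane,
  ∫_{-∞}^{∞} f(x) dx = 2πi · Σ Res(f, z_k)  over the poles with Im z_k > 0.

Zeros of the denominator: z^2 + 55 = 0 gives z = ±sqrt(55)*I.
Upper half-plane: z = sqrt(55)*I (simple).

Each pole is a simple zero of Q(z) = z^2 + 55, so Res(f, z₀) = P(z₀)/Q'(z₀) with P(z) = 6, Q'(z) = 2*z:
  Res(f, sqrt(55)*I) = (6)/(2*sqrt(55)*I) = -3*sqrt(55)*I/55

∫_{-∞}^{∞} f(x) dx = 2πi · (-3*sqrt(55)*I/55) = 6*sqrt(55)*pi/55

Final answer: 6*sqrt(55)*pi/55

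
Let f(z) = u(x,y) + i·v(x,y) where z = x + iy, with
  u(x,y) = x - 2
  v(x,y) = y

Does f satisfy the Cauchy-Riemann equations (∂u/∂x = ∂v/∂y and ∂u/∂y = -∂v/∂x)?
∂u/∂x = 1
∂v/∂y = 1
∂u/∂y = 0
∂v/∂x = 0
∂u/∂x = ∂v/∂y and ∂u/∂y = -∂v/∂x hold identically; f is analytic.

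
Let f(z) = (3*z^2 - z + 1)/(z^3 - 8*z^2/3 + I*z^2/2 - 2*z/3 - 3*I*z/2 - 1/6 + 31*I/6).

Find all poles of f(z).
The singularities of f are the zeros of the denominator. Factoring,
  z^3 - 8*z^2/3 + I*z^2/2 - 2*z/3 - 3*I*z/2 - 1/6 + 31*I/6 = (z + 1 + I)*(z - 2/3 - I)*(z - 3 + I/2)
so the candidates are z = -1 - I, z = 2/3 + I, z = 3 - I/2.

Check the numerator P(z) = 3*z^2 - z + 1 at each one:
  P(-1 - I) = 2 + 7*I ≠ 0, so z = -1 - I is a (simple) pole.
  P(2/3 + I) = -4/3 + 3*I ≠ 0, so z = 2/3 + I is a (simple) pole.
  P(3 - I/2) = 97/4 - 17*I/2 ≠ 0, so z = 3 - I/2 is a (simple) pole.

Poles of f: {-1 - I, 2/3 + I, 3 - I/2}

Final answer: {-1 - I, 2/3 + I, 3 - I/2}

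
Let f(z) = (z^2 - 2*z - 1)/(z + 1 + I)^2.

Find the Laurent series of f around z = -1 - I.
Put w = z - (-1 - I), i.e. z = w - 1 - I. The denominator is w^2, so it suffices to rewrite the numerator in powers of w.

P(z) = z^2 - 2*z - 1
P(w - 1 - I) = 1 + 4*I + (-4 - 2*I)*w + w^2

Dividing each term by w^2:
  f = (1 + 4*I)/w^2 + (-4 - 2*I)/w + 1

Substituting back w = z + 1 + I:
  f(z) = (1 + 4*I)/(z + 1 + I)^2 + (-4 - 2*I)/(z + 1 + I) + 1

The series is finite because the numerator is a polynomial; the negative powers form the principal part, and the coefficient of 1/(z + 1 + I) gives Res(f, -1 - I) = -4 - 2*I.

Final answer: (1 + 4*I)/(z + 1 + I)^2 + (-4 - 2*I)/(z + 1 + I) + 1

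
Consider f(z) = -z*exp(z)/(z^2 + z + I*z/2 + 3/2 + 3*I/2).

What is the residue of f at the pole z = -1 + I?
(-14/29 - 6*I/29)*exp(-1 + I)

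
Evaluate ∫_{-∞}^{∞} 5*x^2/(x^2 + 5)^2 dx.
Let f(z) = 5*z^2/(z^2 + 5)^2. The denominator has no real zeros and deg Q - deg P = 2 ≥ 2, so the integral of f over the upper semicircle |z| = R tends to 0 as R → ∞. Closing the contour in the upper half-plane,
  ∫_{-∞}^{∞} f(x) dx = 2πi · Σ Res(f, z_k)  over the poles with Im z_k > 0.

Zeros of the denominator: z^2 + 5 = 0 gives z = ±sqrt(5)*I.
Upper half-plane: z = sqrt(5)*I (a pole of order 2).

Write f(z) = g(z)/(z - sqrt(5)*I)^2 with g(z) = 5*z^2/(z + sqrt(5)*I)^2. For a double pole, Res(f, z₀) = g'(z₀):
  g'(z) = 10*sqrt(5)*I*z/(z + sqrt(5)*I)^3
  Res(f, sqrt(5)*I) = g'(sqrt(5)*I) = -sqrt(5)*I/4

∫_{-∞}^{∞} f(x) dx = 2πi · (-sqrt(5)*I/4) = sqrt(5)*pi/2

Final answer: sqrt(5)*pi/2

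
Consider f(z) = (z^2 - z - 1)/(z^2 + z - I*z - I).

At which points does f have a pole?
The singularities of f are the zeros of the denominator. Factoring,
  z^2 + z - I*z - I = (z - I)*(z + 1)
so the candidates are z = I, z = -1.

Check the numerator P(z) = z^2 - z - 1 at each one:
  P(I) = -2 - I ≠ 0, so z = I is a (simple) pole.
  P(-1) = 1 ≠ 0, so z = -1 is a (simple) pole.

Poles of f: {-1, I}

Final answer: {-1, I}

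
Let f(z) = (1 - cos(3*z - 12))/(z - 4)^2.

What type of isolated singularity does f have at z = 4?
Let u = z - 4. The argument of cos is 3*z - 12 = 3u, so
  f = (1 - cos(3u))/u^2 = ((3u)^2/2 - (3u)^4/24 + ...)/u^2 = 9/2 - (27/8)*u^2 + ...
The Laurent expansion about u = 0 has no negative powers; equivalently lim_{z→4} f(z) = 9/2 exists and is finite.
So the singularity is removable.

Final answer: removable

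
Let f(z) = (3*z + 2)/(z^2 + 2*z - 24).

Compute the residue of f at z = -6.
Write f(z) = P(z)/Q(z) with P(z) = 3*z + 2 and Q(z) = z^2 + 2*z - 24.
The denominator factors as Q(z) = (z - 4)*(z + 6), so z = -6 is a simple zero of Q and P is analytic there; z = -6 is therefore a simple pole and
  Res(f, z₀) = P(z₀)/Q'(z₀).

Q'(z) = 2*z + 2, so Q'(-6) = -10.
P(-6) = -16.

Res(f, -6) = (-16)/(-10) = 8/5

Final answer: 8/5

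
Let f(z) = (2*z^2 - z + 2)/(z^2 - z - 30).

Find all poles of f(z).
The singularities of f are the zeros of the denominator. Factoring,
  z^2 - z - 30 = (z - 6)*(z + 5)
so the candidates are z = 6, z = -5.

Check the numerator P(z) = 2*z^2 - z + 2 at each one:
  P(6) = 68 ≠ 0, so z = 6 is a (simple) pole.
  P(-5) = 57 ≠ 0, so z = -5 is a (simple) pole.

Poles of f: {-5, 6}

Final answer: {-5, 6}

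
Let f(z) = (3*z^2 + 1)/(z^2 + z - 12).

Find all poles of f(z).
The singularities of f are the zeros of the denominator. Factoring,
  z^2 + z - 12 = (z - 3)*(z + 4)
so the candidates are z = 3, z = -4.

Check the numerator P(z) = 3*z^2 + 1 at each one:
  P(3) = 28 ≠ 0, so z = 3 is a (simple) pole.
  P(-4) = 49 ≠ 0, so z = -4 is a (simple) pole.

Poles of f: {-4, 3}

Final answer: {-4, 3}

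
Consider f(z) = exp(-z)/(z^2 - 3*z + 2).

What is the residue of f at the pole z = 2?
exp(-2)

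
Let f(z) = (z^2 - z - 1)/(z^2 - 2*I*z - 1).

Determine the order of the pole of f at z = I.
2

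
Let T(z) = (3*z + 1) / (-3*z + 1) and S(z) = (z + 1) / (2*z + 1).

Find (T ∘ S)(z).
(-5*z - 4)/(z + 2)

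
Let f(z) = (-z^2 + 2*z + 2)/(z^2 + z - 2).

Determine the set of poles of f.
The singularities of f are the zeros of the denominator. Factoring,
  z^2 + z - 2 = (z - 1)*(z + 2)
so the candidates are z = 1, z = -2.

Check the numerator P(z) = -z^2 + 2*z + 2 at each one:
  P(1) = 3 ≠ 0, so z = 1 is a (simple) pole.
  P(-2) = -6 ≠ 0, so z = -2 is a (simple) pole.

Poles of f: {-2, 1}

Final answer: {-2, 1}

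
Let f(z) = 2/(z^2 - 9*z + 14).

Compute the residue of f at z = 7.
Write f(z) = P(z)/Q(z) with P(z) = 2 and Q(z) = z^2 - 9*z + 14.
The denominator factors as Q(z) = (z - 7)*(z - 2), so z = 7 is a simple zero of Q and P is analytic there; z = 7 is therefore a simple pole and
  Res(f, z₀) = P(z₀)/Q'(z₀).

Q'(z) = 2*z - 9, so Q'(7) = 5.
P(7) = 2.

Res(f, 7) = (2)/(5) = 2/5

Final answer: 2/5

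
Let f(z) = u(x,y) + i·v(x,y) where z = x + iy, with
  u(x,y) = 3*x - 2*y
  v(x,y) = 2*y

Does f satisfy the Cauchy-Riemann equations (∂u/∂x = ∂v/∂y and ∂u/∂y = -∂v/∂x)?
∂u/∂x = 3
∂v/∂y = 2
∂u/∂y = -2
∂v/∂x = 0
∂u/∂x ≠ ∂v/∂y and ∂u/∂y ≠ -∂v/∂x; the Cauchy-Riemann equations are not satisfied, so f is not analytic.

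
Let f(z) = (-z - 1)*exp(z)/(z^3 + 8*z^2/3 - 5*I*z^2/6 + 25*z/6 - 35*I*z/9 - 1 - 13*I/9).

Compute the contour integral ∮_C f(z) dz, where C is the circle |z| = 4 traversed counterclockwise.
By the residue theorem, ∮_C f(z) dz = 2πi · (sum of the residues of f at the poles inside |z| = 4).

The denominator factors as (z - I/3)*(z + 2/3 - 2*I)*(z + 2 + 3*I/2), so the singularities of f are simple poles at z = I/3, z = -2/3 + 2*I, z = -2 - 3*I/2.
  |I/3|² = 1/9 < 16 = 4², so this pole is inside the contour.
  |-2/3 + 2*I|² = 40/9 < 16 = 4², so this pole is inside the contour.
  |-2 - 3*I/2|² = 25/4 < 16 = 4², so this pole is inside the contour.

With P(z) = (-z - 1)*exp(z) and Q(z) = z^3 + 8*z^2/3 - 5*I*z^2/6 + 25*z/6 - 35*I*z/9 - 1 - 13*I/9, each pole is simple, so Res(f, z₀) = P(z₀)/Q'(z₀) with Q'(z) = 3*z^2 + 16*z/3 - 5*I*z/3 + 25/6 - 35*I/9.
  Res(f, I/3) = P(I/3)/Q'(I/3) = ((-1 - I/3)*exp(I/3))/(79/18 - 19*I/9) = (-1194/7685 - 1158*I/7685)*exp(I/3)
  Res(f, -2/3 + 2*I) = P(-2/3 + 2*I)/Q'(-2/3 + 2*I) = ((-1/3 - 2*I)*exp(-2/3 + 2*I))/(-121/18 - I/9) = (798/14645 + 4344*I/14645)*exp(-2/3 + 2*I)
  Res(f, -2 - 3*I/2) = P(-2 - 3*I/2)/Q'(-2 - 3*I/2) = ((1 + 3*I/2)*exp(-2 - 3*I/2))/(-15/4 + 85*I/9) = (540/5353 - 3906*I/26765)*exp(-2 - 3*I/2)

Sum of residues inside C: (-1194/7685 - 1158*I/7685)*exp(I/3) + (798/14645 + 4344*I/14645)*exp(-2/3 + 2*I) + (540/5353 - 3906*I/26765)*exp(-2 - 3*I/2)
∮_C f(z) dz = 2πi · ((-1194/7685 - 1158*I/7685)*exp(I/3) + (798/14645 + 4344*I/14645)*exp(-2/3 + 2*I) + (540/5353 - 3906*I/26765)*exp(-2 - 3*I/2)) = pi*(-8688/14645 + 1596*I/14645)*exp(-2/3 + 2*I) + pi*(2316/7685 - 2388*I/7685)*exp(I/3) + pi*(7812/26765 + 1080*I/5353)*exp(-2 - 3*I/2)

Final answer: pi*(-8688/14645 + 1596*I/14645)*exp(-2/3 + 2*I) + pi*(2316/7685 - 2388*I/7685)*exp(I/3) + pi*(7812/26765 + 1080*I/5353)*exp(-2 - 3*I/2)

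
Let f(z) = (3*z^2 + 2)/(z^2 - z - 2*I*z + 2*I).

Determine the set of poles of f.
{2*I, 1}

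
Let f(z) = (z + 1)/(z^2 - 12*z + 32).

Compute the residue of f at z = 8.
Write f(z) = P(z)/Q(z) with P(z) = z + 1 and Q(z) = z^2 - 12*z + 32.
The denominator factors as Q(z) = (z - 8)*(z - 4), so z = 8 is a simple zero of Q and P is analytic there; z = 8 is therefore a simple pole and
  Res(f, z₀) = P(z₀)/Q'(z₀).

Q'(z) = 2*z - 12, so Q'(8) = 4.
P(8) = 9.

Res(f, 8) = (9)/(4) = 9/4

Final answer: 9/4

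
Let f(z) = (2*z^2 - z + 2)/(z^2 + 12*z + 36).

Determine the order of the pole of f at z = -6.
Factor the denominator:
  z^2 + 12*z + 36 = (z + 6)^2

The numerator P(z) = 2*z^2 - z + 2 has P(-6) = 80 ≠ 0, so no factor of (z + 6) cancels.
Near z = -6 we can therefore write f(z) = g(z)/(z + 6)^2 with g analytic at -6 and g(-6) ≠ 0 (g is just the numerator).

Hence z = -6 is a pole of order 2.

Final answer: 2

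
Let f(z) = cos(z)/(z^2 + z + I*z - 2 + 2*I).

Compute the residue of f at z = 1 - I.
Write f(z) = P(z)/Q(z) with P(z) = cos(z) and Q(z) = z^2 + z + I*z - 2 + 2*I.
The denominator factors as Q(z) = (z - 1 + I)*(z + 2), so z = 1 - I is a simple zero of Q and P is analytic there; z = 1 - I is therefore a simple pole and
  Res(f, z₀) = P(z₀)/Q'(z₀).

Q'(z) = 2*z + 1 + I, so Q'(1 - I) = 3 - I.
P(1 - I) = cos(1 - I).

Res(f, 1 - I) = (cos(1 - I))/(3 - I) = (3/10 + I/10)*cos(1 - I)

Final answer: (3/10 + I/10)*cos(1 - I)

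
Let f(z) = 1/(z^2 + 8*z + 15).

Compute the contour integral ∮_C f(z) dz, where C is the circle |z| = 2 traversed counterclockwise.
By the residue theorem, ∮_C f(z) dz = 2πi · (sum of the residues of f at the poles inside |z| = 2).

The denominator factors as (z + 3)*(z + 5), so the singularities of f are simple poles at z = -3, z = -5.
  |-3|² = 9 > 4 = 2², so this pole is outside the contour.
  |-5|² = 25 > 4 = 2², so this pole is outside the contour.

No pole lies inside the contour, so f is analytic on and inside C and the integral is 0 (Cauchy's theorem).

Final answer: 0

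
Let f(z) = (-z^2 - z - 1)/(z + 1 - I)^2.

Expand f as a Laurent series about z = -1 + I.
I/(z + 1 - I)^2 + (1 - 2*I)/(z + 1 - I) - 1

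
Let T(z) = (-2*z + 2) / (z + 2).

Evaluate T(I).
2/5 - 6*I/5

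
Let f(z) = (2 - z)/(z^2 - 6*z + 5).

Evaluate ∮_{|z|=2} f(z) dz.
By the residue theorem, ∮_C f(z) dz = 2πi · (sum of the residues of f at the poles inside |z| = 2).

The denominator factors as (z - 1)*(z - 5), so the singularities of f are simple poles at z = 1, z = 5.
  |1|² = 1 < 4 = 2², so this pole is inside the contour.
  |5|² = 25 > 4 = 2², so this pole is outside the contour.

With P(z) = 2 - z and Q(z) = z^2 - 6*z + 5, each pole is simple, so Res(f, z₀) = P(z₀)/Q'(z₀) with Q'(z) = 2*z - 6.
  Res(f, 1) = P(1)/Q'(1) = (1)/(-4) = -1/4

∮_C f(z) dz = 2πi · (-1/4) = -I*pi/2

Final answer: -I*pi/2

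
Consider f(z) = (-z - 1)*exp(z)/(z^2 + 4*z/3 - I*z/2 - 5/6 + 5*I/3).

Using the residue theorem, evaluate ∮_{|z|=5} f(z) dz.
By the residue theorem, ∮_C f(z) dz = 2πi · (sum of the residues of f at the poles inside |z| = 5).

The denominator factors as (z + 2 - I)*(z - 2/3 + I/2), so the singularities of f are simple poles at z = -2 + I, z = 2/3 - I/2.
  |-2 + I|² = 5 < 25 = 5², so this pole is inside the contour.
  |2/3 - I/2|² = 25/36 < 25 = 5², so this pole is inside the contour.

With P(z) = (-z - 1)*exp(z) and Q(z) = z^2 + 4*z/3 - I*z/2 - 5/6 + 5*I/3, each pole is simple, so Res(f, z₀) = P(z₀)/Q'(z₀) with Q'(z) = 2*z + 4/3 - I/2.
  Res(f, -2 + I) = P(-2 + I)/Q'(-2 + I) = ((1 - I)*exp(-2 + I))/(-8/3 + 3*I/2) = (-150/337 + 42*I/337)*exp(-2 + I)
  Res(f, 2/3 - I/2) = P(2/3 - I/2)/Q'(2/3 - I/2) = ((-5/3 + I/2)*exp(2/3 - I/2))/(8/3 - 3*I/2) = (-187/337 - 42*I/337)*exp(2/3 - I/2)

Sum of residues inside C: (-150/337 + 42*I/337)*exp(-2 + I) + (-187/337 - 42*I/337)*exp(2/3 - I/2)
∮_C f(z) dz = 2πi · ((-150/337 + 42*I/337)*exp(-2 + I) + (-187/337 - 42*I/337)*exp(2/3 - I/2)) = pi*(84/337 - 374*I/337)*exp(2/3 - I/2) + pi*(-84/337 - 300*I/337)*exp(-2 + I)

Final answer: pi*(84/337 - 374*I/337)*exp(2/3 - I/2) + pi*(-84/337 - 300*I/337)*exp(-2 + I)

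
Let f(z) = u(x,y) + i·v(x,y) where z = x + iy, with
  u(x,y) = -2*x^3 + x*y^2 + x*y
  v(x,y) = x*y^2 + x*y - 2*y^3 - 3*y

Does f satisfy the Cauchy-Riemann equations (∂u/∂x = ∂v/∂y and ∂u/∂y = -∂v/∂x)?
∂u/∂x = -6*x^2 + y^2 + y
∂v/∂y = 2*x*y + x - 6*y^2 - 3
∂u/∂y = 2*x*y + x
∂v/∂x = y^2 + y
∂u/∂x ≠ ∂v/∂y and ∂u/∂y ≠ -∂v/∂x; the Cauchy-Riemann equations are not satisfied, so f is not analytic.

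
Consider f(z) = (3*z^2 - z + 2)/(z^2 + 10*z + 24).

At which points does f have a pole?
The singularities of f are the zeros of the denominator. Factoring,
  z^2 + 10*z + 24 = (z + 4)*(z + 6)
so the candidates are z = -4, z = -6.

Check the numerator P(z) = 3*z^2 - z + 2 at each one:
  P(-4) = 54 ≠ 0, so z = -4 is a (simple) pole.
  P(-6) = 116 ≠ 0, so z = -6 is a (simple) pole.

Poles of f: {-6, -4}

Final answer: {-6, -4}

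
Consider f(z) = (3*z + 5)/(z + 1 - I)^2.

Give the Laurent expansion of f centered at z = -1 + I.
Put w = z - (-1 + I), i.e. z = w - 1 + I. The denominator is w^2, so it suffices to rewrite the numerator in powers of w.

P(z) = 3*z + 5
P(w - 1 + I) = 2 + 3*I + 3*w

Dividing each term by w^2:
  f = (2 + 3*I)/w^2 + 3/w

Substituting back w = z + 1 - I:
  f(z) = (2 + 3*I)/(z + 1 - I)^2 + 3/(z + 1 - I)

The series is finite because the numerator is a polynomial; the negative powers form the principal part, and the coefficient of 1/(z + 1 - I) gives Res(f, -1 + I) = 3.

Final answer: (2 + 3*I)/(z + 1 - I)^2 + 3/(z + 1 - I)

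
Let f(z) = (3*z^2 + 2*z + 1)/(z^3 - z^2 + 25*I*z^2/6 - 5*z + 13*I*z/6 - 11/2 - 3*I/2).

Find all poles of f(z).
{-1 + I/3, -3*I/2, 2 - 3*I}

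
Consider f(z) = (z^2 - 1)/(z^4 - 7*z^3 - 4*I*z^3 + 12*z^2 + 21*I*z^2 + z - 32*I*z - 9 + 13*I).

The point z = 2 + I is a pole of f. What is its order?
3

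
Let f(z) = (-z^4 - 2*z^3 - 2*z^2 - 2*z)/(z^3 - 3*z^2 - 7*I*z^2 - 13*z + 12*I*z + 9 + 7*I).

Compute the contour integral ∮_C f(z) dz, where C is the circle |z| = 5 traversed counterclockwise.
By the residue theorem, ∮_C f(z) dz = 2πi · (sum of the residues of f at the poles inside |z| = 5).

The denominator factors as (z - 2 - 3*I)*(z - I)*(z - 1 - 3*I), so the singularities of f are simple poles at z = 2 + 3*I, z = I, z = 1 + 3*I.
  |2 + 3*I|² = 13 < 25 = 5², so this pole is inside the contour.
  |I|² = 1 < 25 = 5², so this pole is inside the contour.
  |1 + 3*I|² = 10 < 25 = 5², so this pole is inside the contour.

With P(z) = -z^4 - 2*z^3 - 2*z^2 - 2*z and Q(z) = z^3 - 3*z^2 - 7*I*z^2 - 13*z + 12*I*z + 9 + 7*I, each pole is simple, so Res(f, z₀) = P(z₀)/Q'(z₀) with Q'(z) = 3*z^2 - 6*z - 14*I*z - 13 + 12*I.
  Res(f, 2 + 3*I) = P(2 + 3*I)/Q'(2 + 3*I) = (217 + 72*I)/(2 + 2*I) = 289/4 - 145*I/4
  Res(f, I) = P(I)/Q'(I) = (1)/(-2 + 6*I) = -1/20 - 3*I/20
  Res(f, 1 + 3*I) = P(1 + 3*I)/Q'(1 + 3*I) = (38 + 114*I)/(-1 - 2*I) = -266/5 - 38*I/5

Sum of residues inside C: 19 - 44*I
∮_C f(z) dz = 2πi · (19 - 44*I) = pi*(88 + 38*I)

Final answer: pi*(88 + 38*I)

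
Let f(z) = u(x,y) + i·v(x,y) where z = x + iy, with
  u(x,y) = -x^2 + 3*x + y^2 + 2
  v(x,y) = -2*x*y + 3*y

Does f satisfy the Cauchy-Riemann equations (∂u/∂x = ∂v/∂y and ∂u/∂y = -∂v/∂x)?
∂u/∂x = 3 - 2*x
∂v/∂y = 3 - 2*x
∂u/∂y = 2*y
∂v/∂x = -2*y
∂u/∂x = ∂v/∂y and ∂u/∂y = -∂v/∂x hold identically; f is analytic.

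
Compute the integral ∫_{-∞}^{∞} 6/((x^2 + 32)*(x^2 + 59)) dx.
Let f(z) = 6/((z^2 + 32)*(z^2 + 59)). The denominator has no real zeros and deg Q - deg P = 4 ≥ 2, so the integral of f over the upper semicircle |z| = R tends to 0 as R → ∞. Closing the contour in the upper half-plane,
  ∫_{-∞}^{∞} f(x) dx = 2πi · Σ Res(f, z_k)  over the poles with Im z_k > 0.

Zeros of the denominator: z^2 + 32 = 0 gives z = ±4*sqrt(2)*I; z^2 + 59 = 0 gives z = ±sqrt(59)*I.
Upper half-plane: z = 4*sqrt(2)*I, z = sqrt(59)*I (simple).

Each pole is a simple zero of Q(z) = z^4 + 91*z^2 + 1888, so Res(f, z₀) = P(z₀)/Q'(z₀) with P(z) = 6, Q'(z) = 4*z^3 + 182*z:
  Res(f, 4*sqrt(2)*I) = (6)/(216*sqrt(2)*I) = -sqrt(2)*I/72
  Res(f, sqrt(59)*I) = (6)/(-54*sqrt(59)*I) = sqrt(59)*I/531

Sum of residues: I*(-sqrt(2)/72 + sqrt(59)/531)
∫_{-∞}^{∞} f(x) dx = 2πi · (I*(-sqrt(2)/72 + sqrt(59)/531)) = pi*(-8*sqrt(59) + 59*sqrt(2))/2124

Final answer: pi*(-8*sqrt(59) + 59*sqrt(2))/2124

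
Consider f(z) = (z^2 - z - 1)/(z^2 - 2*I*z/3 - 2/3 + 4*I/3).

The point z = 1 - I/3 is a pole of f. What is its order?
1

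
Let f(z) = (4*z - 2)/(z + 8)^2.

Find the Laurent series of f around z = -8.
-34/(z + 8)^2 + 4/(z + 8)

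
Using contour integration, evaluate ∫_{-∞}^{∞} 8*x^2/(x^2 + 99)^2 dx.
Let f(z) = 8*z^2/(z^2 + 99)^2. The denominator has no real zeros and deg Q - deg P = 2 ≥ 2, so the integral of f over the upper semicircle |z| = R tends to 0 as R → ∞. Closing the contour in the upper half-plane,
  ∫_{-∞}^{∞} f(x) dx = 2πi · Σ Res(f, z_k)  over the poles with Im z_k > 0.

Zeros of the denominator: z^2 + 99 = 0 gives z = ±3*sqrt(11)*I.
Upper half-plane: z = 3*sqrt(11)*I (a pole of order 2).

Write f(z) = g(z)/(z - 3*sqrt(11)*I)^2 with g(z) = 8*z^2/(z + 3*sqrt(11)*I)^2. For a double pole, Res(f, z₀) = g'(z₀):
  g'(z) = 48*sqrt(11)*I*z/(z + 3*sqrt(11)*I)^3
  Res(f, 3*sqrt(11)*I) = g'(3*sqrt(11)*I) = -2*sqrt(11)*I/33

∫_{-∞}^{∞} f(x) dx = 2πi · (-2*sqrt(11)*I/33) = 4*sqrt(11)*pi/33

Final answer: 4*sqrt(11)*pi/33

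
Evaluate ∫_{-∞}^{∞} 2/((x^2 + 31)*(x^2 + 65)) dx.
pi*(-31*sqrt(65) + 65*sqrt(31))/34255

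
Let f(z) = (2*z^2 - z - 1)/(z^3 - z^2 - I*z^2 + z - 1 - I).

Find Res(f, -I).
Write f(z) = P(z)/Q(z) with P(z) = 2*z^2 - z - 1 and Q(z) = z^3 - z^2 - I*z^2 + z - 1 - I.
The denominator factors as Q(z) = (z - 1 - I)*(z + I)*(z - I), so z = -I is a simple zero of Q and P is analytic there; z = -I is therefore a simple pole and
  Res(f, z₀) = P(z₀)/Q'(z₀).

Q'(z) = 3*z^2 - 2*z - 2*I*z + 1, so Q'(-I) = -4 + 2*I.
P(-I) = -3 + I.

Res(f, -I) = (-3 + I)/(-4 + 2*I) = 7/10 + I/10

Final answer: 7/10 + I/10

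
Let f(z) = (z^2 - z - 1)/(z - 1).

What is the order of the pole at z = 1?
Factor the denominator:
  z - 1 = (z - 1)

The numerator P(z) = z^2 - z - 1 has P(1) = -1 ≠ 0, so no factor of (z - 1) cancels.
Near z = 1 we can therefore write f(z) = g(z)/(z - 1) with g analytic at 1 and g(1) ≠ 0 (g is just the numerator).

Hence z = 1 is a pole of order 1.

Final answer: 1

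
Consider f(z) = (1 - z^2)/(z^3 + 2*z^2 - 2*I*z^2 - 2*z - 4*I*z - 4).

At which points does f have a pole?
The singularities of f are the zeros of the denominator. Factoring,
  z^3 + 2*z^2 - 2*I*z^2 - 2*z - 4*I*z - 4 = (z + 1 - I)*(z + 2)*(z - 1 - I)
so the candidates are z = -1 + I, z = -2, z = 1 + I.

Check the numerator P(z) = 1 - z^2 at each one:
  P(-1 + I) = 1 + 2*I ≠ 0, so z = -1 + I is a (simple) pole.
  P(-2) = -3 ≠ 0, so z = -2 is a (simple) pole.
  P(1 + I) = 1 - 2*I ≠ 0, so z = 1 + I is a (simple) pole.

Poles of f: {-2, -1 + I, 1 + I}

Final answer: {-2, -1 + I, 1 + I}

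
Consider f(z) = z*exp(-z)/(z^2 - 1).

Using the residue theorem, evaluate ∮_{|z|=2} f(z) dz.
By the residue theorem, ∮_C f(z) dz = 2πi · (sum of the residues of f at the poles inside |z| = 2).

The denominator factors as (z + 1)*(z - 1), so the singularities of f are simple poles at z = -1, z = 1.
  |-1|² = 1 < 4 = 2², so this pole is inside the contour.
  |1|² = 1 < 4 = 2², so this pole is inside the contour.

With P(z) = z*exp(-z) and Q(z) = z^2 - 1, each pole is simple, so Res(f, z₀) = P(z₀)/Q'(z₀) with Q'(z) = 2*z.
  Res(f, -1) = P(-1)/Q'(-1) = (-exp(1))/(-2) = exp(1)/2
  Res(f, 1) = P(1)/Q'(1) = (exp(-1))/(2) = exp(-1)/2

Sum of residues inside C: exp(-1)/2 + exp(1)/2
∮_C f(z) dz = 2πi · (exp(-1)/2 + exp(1)/2) = I*pi*exp(-1) + exp(1)*I*pi

Final answer: I*pi*exp(-1) + exp(1)*I*pi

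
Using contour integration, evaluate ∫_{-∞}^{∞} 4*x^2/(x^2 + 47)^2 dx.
Let f(z) = 4*z^2/(z^2 + 47)^2. The denominator has no real zeros and deg Q - deg P = 2 ≥ 2, so the integral of f over the upper semicircle |z| = R tends to 0 as R → ∞. Closing the contour in the upper half-plane,
  ∫_{-∞}^{∞} f(x) dx = 2πi · Σ Res(f, z_k)  over the poles with Im z_k > 0.

Zeros of the denominator: z^2 + 47 = 0 gives z = ±sqrt(47)*I.
Upper half-plane: z = sqrt(47)*I (a pole of order 2).

Write f(z) = g(z)/(z - sqrt(47)*I)^2 with g(z) = 4*z^2/(z + sqrt(47)*I)^2. For a double pole, Res(f, z₀) = g'(z₀):
  g'(z) = 8*sqrt(47)*I*z/(z + sqrt(47)*I)^3
  Res(f, sqrt(47)*I) = g'(sqrt(47)*I) = -sqrt(47)*I/47

∫_{-∞}^{∞} f(x) dx = 2πi · (-sqrt(47)*I/47) = 2*sqrt(47)*pi/47

Final answer: 2*sqrt(47)*pi/47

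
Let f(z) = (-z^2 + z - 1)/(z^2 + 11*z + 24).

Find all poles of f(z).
{-8, -3}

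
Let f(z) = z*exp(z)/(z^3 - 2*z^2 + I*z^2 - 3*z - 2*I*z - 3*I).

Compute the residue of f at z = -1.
(-1/8 - I/8)*exp(-1)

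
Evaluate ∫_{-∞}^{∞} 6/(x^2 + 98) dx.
3*sqrt(2)*pi/7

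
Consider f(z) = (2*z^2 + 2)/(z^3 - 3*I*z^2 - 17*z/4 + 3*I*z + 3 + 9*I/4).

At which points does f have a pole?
The singularities of f are the zeros of the denominator. Factoring,
  z^3 - 3*I*z^2 - 17*z/4 + 3*I*z + 3 + 9*I/4 = (z - I)*(z - 3/2)*(z + 3/2 - 2*I)
so the candidates are z = I, z = 3/2, z = -3/2 + 2*I.

Check the numerator P(z) = 2*z^2 + 2 at each one:
  P(I) = 0, so the factor (z - I) cancels and z = I is only a removable singularity, not a pole.
  P(3/2) = 13/2 ≠ 0, so z = 3/2 is a (simple) pole.
  P(-3/2 + 2*I) = -3/2 - 12*I ≠ 0, so z = -3/2 + 2*I is a (simple) pole.

Poles of f: {-3/2 + 2*I, 3/2}

Final answer: {-3/2 + 2*I, 3/2}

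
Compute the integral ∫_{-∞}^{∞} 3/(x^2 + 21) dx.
Let f(z) = 3/(z^2 + 21). The denominator has no real zeros and deg Q - deg P = 2 ≥ 2, so the integral of f over the upper semicircle |z| = R tends to 0 as R → ∞. Closing the contour in the upper half-plane,
  ∫_{-∞}^{∞} f(x) dx = 2πi · Σ Res(f, z_k)  over the poles with Im z_k > 0.

Zeros of the denominator: z^2 + 21 = 0 gives z = ±sqrt(21)*I.
Upper half-plane: z = sqrt(21)*I (simple).

Each pole is a simple zero of Q(z) = z^2 + 21, so Res(f, z₀) = P(z₀)/Q'(z₀) with P(z) = 3, Q'(z) = 2*z:
  Res(f, sqrt(21)*I) = (3)/(2*sqrt(21)*I) = -sqrt(21)*I/14

∫_{-∞}^{∞} f(x) dx = 2πi · (-sqrt(21)*I/14) = sqrt(21)*pi/7

Final answer: sqrt(21)*pi/7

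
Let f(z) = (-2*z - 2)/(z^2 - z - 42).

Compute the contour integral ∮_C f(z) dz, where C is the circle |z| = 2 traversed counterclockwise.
By the residue theorem, ∮_C f(z) dz = 2πi · (sum of the residues of f at the poles inside |z| = 2).

The denominator factors as (z - 7)*(z + 6), so the singularities of f are simple poles at z = 7, z = -6.
  |7|² = 49 > 4 = 2², so this pole is outside the contour.
  |-6|² = 36 > 4 = 2², so this pole is outside the contour.

No pole lies inside the contour, so f is analytic on and inside C and the integral is 0 (Cauchy's theorem).

Final answer: 0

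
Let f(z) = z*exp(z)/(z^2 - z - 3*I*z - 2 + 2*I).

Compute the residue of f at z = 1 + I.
Write f(z) = P(z)/Q(z) with P(z) = z*exp(z) and Q(z) = z^2 - z - 3*I*z - 2 + 2*I.
The denominator factors as Q(z) = (z - 2*I)*(z - 1 - I), so z = 1 + I is a simple zero of Q and P is analytic there; z = 1 + I is therefore a simple pole and
  Res(f, z₀) = P(z₀)/Q'(z₀).

Q'(z) = 2*z - 1 - 3*I, so Q'(1 + I) = 1 - I.
P(1 + I) = (1 + I)*exp(1 + I).

Res(f, 1 + I) = ((1 + I)*exp(1 + I))/(1 - I) = I*exp(1 + I)

Final answer: I*exp(1 + I)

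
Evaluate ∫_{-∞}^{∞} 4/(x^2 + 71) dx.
Let f(z) = 4/(z^2 + 71). The denominator has no real zeros and deg Q - deg P = 2 ≥ 2, so the integral of f over the upper semicircle |z| = R tends to 0 as R → ∞. Closing the contour in the upper half-plane,
  ∫_{-∞}^{∞} f(x) dx = 2πi · Σ Res(f, z_k)  over the poles with Im z_k > 0.

Zeros of the denominator: z^2 + 71 = 0 gives z = ±sqrt(71)*I.
Upper half-plane: z = sqrt(71)*I (simple).

Each pole is a simple zero of Q(z) = z^2 + 71, so Res(f, z₀) = P(z₀)/Q'(z₀) with P(z) = 4, Q'(z) = 2*z:
  Res(f, sqrt(71)*I) = (4)/(2*sqrt(71)*I) = -2*sqrt(71)*I/71

∫_{-∞}^{∞} f(x) dx = 2πi · (-2*sqrt(71)*I/71) = 4*sqrt(71)*pi/71

Final answer: 4*sqrt(71)*pi/71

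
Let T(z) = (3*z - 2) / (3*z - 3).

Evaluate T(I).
5/6 - I/6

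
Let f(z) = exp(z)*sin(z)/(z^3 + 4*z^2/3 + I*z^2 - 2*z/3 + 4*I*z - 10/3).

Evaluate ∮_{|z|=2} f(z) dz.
By the residue theorem, ∮_C f(z) dz = 2πi · (sum of the residues of f at the poles inside |z| = 2).

The denominator factors as (z + 1/3 + I)*(z + 2 - I)*(z - 1 + I), so the singularities of f are simple poles at z = -1/3 - I, z = -2 + I, z = 1 - I.
  |-1/3 - I|² = 10/9 < 4 = 2², so this pole is inside the contour.
  |-2 + I|² = 5 > 4 = 2², so this pole is outside the contour.
  |1 - I|² = 2 < 4 = 2², so this pole is inside the contour.

With P(z) = exp(z)*sin(z) and Q(z) = z^3 + 4*z^2/3 + I*z^2 - 2*z/3 + 4*I*z - 10/3, each pole is simple, so Res(f, z₀) = P(z₀)/Q'(z₀) with Q'(z) = 3*z^2 + 8*z/3 + 2*I*z - 2/3 + 4*I.
  Res(f, -1/3 - I) = P(-1/3 - I)/Q'(-1/3 - I) = (-exp(-1/3 - I)*sin(1/3 + I))/(-20/9 + 8*I/3) = (45/244 + 27*I/122)*exp(-1/3 - I)*sin(1/3 + I)
  Res(f, 1 - I) = P(1 - I)/Q'(1 - I) = (exp(1 - I)*sin(1 - I))/(4 - 8*I/3) = (9/52 + 3*I/26)*exp(1 - I)*sin(1 - I)

Sum of residues inside C: (9/52 + 3*I/26)*exp(1 - I)*sin(1 - I) + (45/244 + 27*I/122)*exp(-1/3 - I)*sin(1/3 + I)
∮_C f(z) dz = 2πi · ((9/52 + 3*I/26)*exp(1 - I)*sin(1 - I) + (45/244 + 27*I/122)*exp(-1/3 - I)*sin(1/3 + I)) = pi*(-27/61 + 45*I/122)*exp(-1/3 - I)*sin(1/3 + I) + pi*(-3/13 + 9*I/26)*exp(1 - I)*sin(1 - I)

Final answer: pi*(-27/61 + 45*I/122)*exp(-1/3 - I)*sin(1/3 + I) + pi*(-3/13 + 9*I/26)*exp(1 - I)*sin(1 - I)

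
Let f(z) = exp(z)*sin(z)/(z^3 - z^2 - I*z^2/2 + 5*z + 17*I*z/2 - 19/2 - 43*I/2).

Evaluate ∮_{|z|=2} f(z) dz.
By the residue theorem, ∮_C f(z) dz = 2πi · (sum of the residues of f at the poles inside |z| = 2).

The denominator factors as (z - 1 + 3*I)*(z - 2 - I/2)*(z + 2 - 3*I), so the singularities of f are simple poles at z = 1 - 3*I, z = 2 + I/2, z = -2 + 3*I.
  |1 - 3*I|² = 10 > 4 = 2², so this pole is outside the contour.
  |2 + I/2|² = 17/4 > 4 = 2², so this pole is outside the contour.
  |-2 + 3*I|² = 13 > 4 = 2², so this pole is outside the contour.

No pole lies inside the contour, so f is analytic on and inside C and the integral is 0 (Cauchy's theorem).

Final answer: 0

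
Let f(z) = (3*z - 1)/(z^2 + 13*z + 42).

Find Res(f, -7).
Write f(z) = P(z)/Q(z) with P(z) = 3*z - 1 and Q(z) = z^2 + 13*z + 42.
The denominator factors as Q(z) = (z + 7)*(z + 6), so z = -7 is a simple zero of Q and P is analytic there; z = -7 is therefore a simple pole and
  Res(f, z₀) = P(z₀)/Q'(z₀).

Q'(z) = 2*z + 13, so Q'(-7) = -1.
P(-7) = -22.

Res(f, -7) = (-22)/(-1) = 22

Final answer: 22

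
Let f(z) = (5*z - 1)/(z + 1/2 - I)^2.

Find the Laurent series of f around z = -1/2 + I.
(-7/2 + 5*I)/(z + 1/2 - I)^2 + 5/(z + 1/2 - I)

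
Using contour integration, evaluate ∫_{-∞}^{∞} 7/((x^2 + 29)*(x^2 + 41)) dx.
Let f(z) = 7/((z^2 + 29)*(z^2 + 41)). The denominator has no real zeros and deg Q - deg P = 4 ≥ 2, so the integral of f over the upper semicircle |z| = R tends to 0 as R → ∞. Closing the contour in the upper half-plane,
  ∫_{-∞}^{∞} f(x) dx = 2πi · Σ Res(f, z_k)  over the poles with Im z_k > 0.

Zeros of the denominator: z^2 + 29 = 0 gives z = ±sqrt(29)*I; z^2 + 41 = 0 gives z = ±sqrt(41)*I.
Upper half-plane: z = sqrt(29)*I, z = sqrt(41)*I (simple).

Each pole is a simple zero of Q(z) = z^4 + 70*z^2 + 1189, so Res(f, z₀) = P(z₀)/Q'(z₀) with P(z) = 7, Q'(z) = 4*z^3 + 140*z:
  Res(f, sqrt(29)*I) = (7)/(24*sqrt(29)*I) = -7*sqrt(29)*I/696
  Res(f, sqrt(41)*I) = (7)/(-24*sqrt(41)*I) = 7*sqrt(41)*I/984

Sum of residues: 7*I*(-41*sqrt(29) + 29*sqrt(41))/28536
∫_{-∞}^{∞} f(x) dx = 2πi · (7*I*(-41*sqrt(29) + 29*sqrt(41))/28536) = 7*pi*(-29*sqrt(41) + 41*sqrt(29))/14268

Final answer: 7*pi*(-29*sqrt(41) + 41*sqrt(29))/14268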